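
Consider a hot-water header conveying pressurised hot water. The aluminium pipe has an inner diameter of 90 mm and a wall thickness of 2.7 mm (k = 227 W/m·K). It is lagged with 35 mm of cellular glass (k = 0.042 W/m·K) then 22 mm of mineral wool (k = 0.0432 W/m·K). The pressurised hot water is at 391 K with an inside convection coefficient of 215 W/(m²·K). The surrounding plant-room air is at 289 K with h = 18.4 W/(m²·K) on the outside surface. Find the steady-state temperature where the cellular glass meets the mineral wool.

Radial resistances (cylindrical: R_cond = ln(r_o/r_i)/(2πkL), R_conv = 1/(h·2πrL)):
R_inner film = 1/(h_i·2πr₁L) = 1/(215×2π×0.045×1) = 0.01645 K/W
R_aluminium pipe wall = ln(47.7/45)/(2π×227×1) = 4.085×10^-5 K/W
R_cellular glass = ln(82.7/47.7)/(2π×0.042×1) = 2.085 K/W
R_mineral wool = ln(104.7/82.7)/(2π×0.0432×1) = 0.869 K/W
R_outer film = 1/(h_o·2πr_oL) = 1/(18.4×2π×0.1047×1) = 0.08261 K/W
R_total = 3.053 K/W
Q = ΔT/R_total = 102/3.053
Q = 33.4 W/m
T_interface = T_inner − Q·ΣR(inner→interface) = 391 − 33.4×2.102

T ≈ 321 K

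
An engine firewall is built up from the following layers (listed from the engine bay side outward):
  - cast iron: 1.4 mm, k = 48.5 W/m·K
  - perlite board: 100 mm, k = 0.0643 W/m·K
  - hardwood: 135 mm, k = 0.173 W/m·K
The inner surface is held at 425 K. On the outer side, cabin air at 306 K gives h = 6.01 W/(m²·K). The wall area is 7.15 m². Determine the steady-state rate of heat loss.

Q ≈ 340 W

Thermal resistances in series:
R_cast iron = L/(kA) = 0.0014/(48.5×7.15) = 4.037×10^-6 K/W
R_perlite board = L/(kA) = 0.1/(0.0643×7.15) = 0.2175 K/W
R_hardwood = L/(kA) = 0.135/(0.173×7.15) = 0.1091 K/W
R_outer film = 1/(h_o·A) = 1/(6.01×7.15) = 0.02327 K/W
R_total = 0.3499 K/W
Q = ΔT / R_total = 119 / 0.3499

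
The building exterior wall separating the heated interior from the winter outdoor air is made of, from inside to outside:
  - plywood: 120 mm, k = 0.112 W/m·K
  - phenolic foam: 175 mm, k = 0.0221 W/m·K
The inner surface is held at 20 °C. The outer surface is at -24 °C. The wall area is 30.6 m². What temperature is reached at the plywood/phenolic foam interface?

T ≈ 14.8 °C

Thermal resistances in series:
R_plywood = L/(kA) = 0.12/(0.112×30.6) = 0.03501 K/W
R_phenolic foam = L/(kA) = 0.175/(0.0221×30.6) = 0.2588 K/W
R_total = 0.2938 K/W;  Q = ΔT/R_total = 44/0.2938 = 149.8 W
T_interface = T_inner − Q·ΣR(inner→interface) = 20 − 150×0.03501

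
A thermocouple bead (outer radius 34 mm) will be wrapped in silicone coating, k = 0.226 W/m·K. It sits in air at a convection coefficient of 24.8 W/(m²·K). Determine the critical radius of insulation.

For a sphere r_cr = 2k/h = 2×0.226/24.8
r_cr = 18.2 mm; since the bare radius (34 mm) is above r_cr, any added insulation will reduce heat loss.

r_cr ≈ 18.2 mm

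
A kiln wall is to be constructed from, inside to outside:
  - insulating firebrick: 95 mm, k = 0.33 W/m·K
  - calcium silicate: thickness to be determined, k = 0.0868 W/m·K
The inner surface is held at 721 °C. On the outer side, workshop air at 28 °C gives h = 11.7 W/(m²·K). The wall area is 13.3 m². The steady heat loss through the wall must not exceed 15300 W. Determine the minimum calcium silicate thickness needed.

Thermal resistances in series:
R_insulating firebrick = L/(kA) = 0.095/(0.33×13.3) = 0.02165 K/W
R_outer film = 1/(h_o·A) = 1/(11.7×13.3) = 0.006426 K/W
Sum of the known resistances R_other = 0.02807 K/W
Required total resistance R_tot = ΔT/Q_allow = 693/15300 = 0.04529 K/W
R_calcium silicate = R_tot − R_other = 0.01722 K/W
L = R·k·A = 0.01722×0.0868×13.3

L ≈ 19.9 mm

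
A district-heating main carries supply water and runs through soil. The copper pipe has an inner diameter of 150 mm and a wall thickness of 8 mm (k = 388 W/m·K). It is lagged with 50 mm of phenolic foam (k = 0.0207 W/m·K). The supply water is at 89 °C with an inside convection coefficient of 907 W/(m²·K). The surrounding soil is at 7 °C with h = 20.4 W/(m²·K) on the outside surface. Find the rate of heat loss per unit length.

For a radial system each layer contributes R = ln(r_out/r_in)/(2πkL); films add R = 1/(hA).
R_inner film = 1/(h_i·2πr₁L) = 1/(907×2π×0.075×1) = 0.00234 K/W
R_copper pipe wall = ln(83/75)/(2π×388×1) = 4.157×10^-5 K/W
R_phenolic foam = ln(133/83)/(2π×0.0207×1) = 3.625 K/W
R_outer film = 1/(h_o·2πr_oL) = 1/(20.4×2π×0.133×1) = 0.05866 K/W
R_total = 3.686 K/W
Q = ΔT/R_total = 82/3.686

q′ ≈ 22.2 W/m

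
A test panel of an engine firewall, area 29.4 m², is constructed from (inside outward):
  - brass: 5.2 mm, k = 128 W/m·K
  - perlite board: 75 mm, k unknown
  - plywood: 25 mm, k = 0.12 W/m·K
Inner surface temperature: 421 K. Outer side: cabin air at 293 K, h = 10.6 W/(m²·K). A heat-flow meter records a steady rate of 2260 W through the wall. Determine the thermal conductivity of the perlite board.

k ≈ 0.055 W/(m·K)

Using the resistance-network approach (series):
R_brass = L/(kA) = 0.0052/(128×29.4) = 1.382×10^-6 K/W
R_plywood = L/(kA) = 0.025/(0.12×29.4) = 0.007086 K/W
R_outer film = 1/(h_o·A) = 1/(10.6×29.4) = 0.003209 K/W
Sum of known resistances R_other = 0.0103 K/W
Total R = ΔT/Q = 128/2260 = 0.05664 K/W
R_perlite board = R_total − R_other = 0.04634 K/W
k = L/(R·A) = 0.075/(0.04634×29.4)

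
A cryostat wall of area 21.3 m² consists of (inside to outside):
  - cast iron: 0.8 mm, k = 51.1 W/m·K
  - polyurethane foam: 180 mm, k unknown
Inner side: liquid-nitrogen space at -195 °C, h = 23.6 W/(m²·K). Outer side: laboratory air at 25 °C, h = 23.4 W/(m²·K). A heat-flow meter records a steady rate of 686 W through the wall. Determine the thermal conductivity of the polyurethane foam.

k ≈ 0.0267 W/(m·K)

Model the wall as resistances in series:
R_inner film = 1/(h_i·A) = 1/(23.6×21.3) = 0.001989 K/W
R_cast iron = L/(kA) = 0.0008/(51.1×21.3) = 7.35×10^-7 K/W
R_outer film = 1/(h_o·A) = 1/(23.4×21.3) = 0.002006 K/W
Sum of known resistances R_other = 0.003996 K/W
Total R = ΔT/Q = 220/686 = 0.3207 K/W
R_polyurethane foam = R_total − R_other = 0.3167 K/W
k = L/(R·A) = 0.18/(0.3167×21.3)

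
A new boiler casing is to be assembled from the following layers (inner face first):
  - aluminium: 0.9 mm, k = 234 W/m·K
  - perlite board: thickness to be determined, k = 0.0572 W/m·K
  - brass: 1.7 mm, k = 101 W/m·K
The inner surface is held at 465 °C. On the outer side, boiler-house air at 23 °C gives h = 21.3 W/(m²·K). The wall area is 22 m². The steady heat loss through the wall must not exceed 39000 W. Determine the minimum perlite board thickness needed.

Using the resistance-network approach (series):
R_aluminium = L/(kA) = 0.0009/(234×22) = 1.748×10^-7 K/W
R_brass = L/(kA) = 0.0017/(101×22) = 7.651×10^-7 K/W
R_outer film = 1/(h_o·A) = 1/(21.3×22) = 0.002134 K/W
Sum of the known resistances R_other = 0.002135 K/W
Required total resistance R_tot = ΔT/Q_allow = 442/39000 = 0.01133 K/W
R_perlite board = R_tot − R_other = 0.009198 K/W
L = R·k·A = 0.009198×0.0572×22

L ≈ 11.6 mm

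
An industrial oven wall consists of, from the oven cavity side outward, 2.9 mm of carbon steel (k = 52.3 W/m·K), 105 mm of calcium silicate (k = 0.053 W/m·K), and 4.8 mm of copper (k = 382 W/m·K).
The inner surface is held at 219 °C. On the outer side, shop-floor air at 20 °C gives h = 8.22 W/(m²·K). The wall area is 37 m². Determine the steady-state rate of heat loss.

Q ≈ 3500 W

Using the resistance-network approach (series):
R_carbon steel = L/(kA) = 0.0029/(52.3×37) = 1.499×10^-6 K/W
R_calcium silicate = L/(kA) = 0.105/(0.053×37) = 0.05354 K/W
R_copper = L/(kA) = 0.0048/(382×37) = 3.396×10^-7 K/W
R_outer film = 1/(h_o·A) = 1/(8.22×37) = 0.003288 K/W
R_total = 0.05683 K/W
Q = ΔT / R_total = 199 / 0.05683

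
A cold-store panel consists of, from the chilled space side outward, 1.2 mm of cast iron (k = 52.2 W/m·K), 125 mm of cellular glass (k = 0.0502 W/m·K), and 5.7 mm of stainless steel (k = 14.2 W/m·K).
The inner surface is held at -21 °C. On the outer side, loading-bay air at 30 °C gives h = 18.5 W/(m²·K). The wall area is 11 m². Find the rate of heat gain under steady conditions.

Q ≈ 220 W

Thermal resistances in series:
R_cast iron = L/(kA) = 0.0012/(52.2×11) = 2.09×10^-6 K/W
R_cellular glass = L/(kA) = 0.125/(0.0502×11) = 0.2264 K/W
R_stainless steel = L/(kA) = 0.0057/(14.2×11) = 3.649×10^-5 K/W
R_outer film = 1/(h_o·A) = 1/(18.5×11) = 0.004914 K/W
R_total = 0.2313 K/W
Q = ΔT / R_total = 51 / 0.2313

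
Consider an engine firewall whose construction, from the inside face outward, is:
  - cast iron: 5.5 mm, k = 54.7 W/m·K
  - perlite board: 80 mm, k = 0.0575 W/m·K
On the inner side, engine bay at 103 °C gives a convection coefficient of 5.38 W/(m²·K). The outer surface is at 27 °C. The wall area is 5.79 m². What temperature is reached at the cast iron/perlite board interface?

T ≈ 94 °C

Thermal resistances in series:
R_inner film = 1/(h_i·A) = 1/(5.38×5.79) = 0.0321 K/W
R_cast iron = L/(kA) = 0.0055/(54.7×5.79) = 1.737×10^-5 K/W
R_perlite board = L/(kA) = 0.08/(0.0575×5.79) = 0.2403 K/W
R_total = 0.2724 K/W;  Q = ΔT/R_total = 76/0.2724 = 279 W
T_interface = T_inner − Q·ΣR(inner→interface) = 103 − 279×0.03212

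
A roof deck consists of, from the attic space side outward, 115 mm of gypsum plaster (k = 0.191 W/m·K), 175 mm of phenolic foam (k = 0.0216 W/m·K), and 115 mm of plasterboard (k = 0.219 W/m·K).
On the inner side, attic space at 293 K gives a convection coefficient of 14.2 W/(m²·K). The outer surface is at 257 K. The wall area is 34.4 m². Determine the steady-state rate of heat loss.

Series thermal resistances:
R_inner film = 1/(h_i·A) = 1/(14.2×34.4) = 0.002047 K/W
R_gypsum plaster = L/(kA) = 0.115/(0.191×34.4) = 0.0175 K/W
R_phenolic foam = L/(kA) = 0.175/(0.0216×34.4) = 0.2355 K/W
R_plasterboard = L/(kA) = 0.115/(0.219×34.4) = 0.01526 K/W
R_total = 0.2703 K/W
Q = ΔT / R_total = 36 / 0.2703

Q ≈ 133 W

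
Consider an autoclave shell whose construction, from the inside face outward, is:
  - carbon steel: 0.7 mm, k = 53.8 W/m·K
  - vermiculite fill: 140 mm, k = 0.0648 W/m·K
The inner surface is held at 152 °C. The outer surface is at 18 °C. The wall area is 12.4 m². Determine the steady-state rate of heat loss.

Series thermal resistances:
R_carbon steel = L/(kA) = 0.0007/(53.8×12.4) = 1.049×10^-6 K/W
R_vermiculite fill = L/(kA) = 0.14/(0.0648×12.4) = 0.1742 K/W
R_total = 0.1742 K/W
Q = ΔT / R_total = 134 / 0.1742

Q ≈ 769 W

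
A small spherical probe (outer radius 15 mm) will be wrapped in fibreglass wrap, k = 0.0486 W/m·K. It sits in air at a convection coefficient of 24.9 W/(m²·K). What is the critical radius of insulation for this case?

r_cr ≈ 3.9 mm

For a sphere r_cr = 2k/h = 2×0.0486/24.9
r_cr = 3.9 mm; since the bare radius (15 mm) is above r_cr, any added insulation will reduce heat loss.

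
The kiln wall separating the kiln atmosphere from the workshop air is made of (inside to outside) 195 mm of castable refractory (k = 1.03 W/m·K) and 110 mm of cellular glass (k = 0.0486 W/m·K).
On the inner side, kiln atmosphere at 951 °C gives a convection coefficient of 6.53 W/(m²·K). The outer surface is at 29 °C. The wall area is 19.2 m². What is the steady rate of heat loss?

Model the wall as resistances in series:
R_inner film = 1/(h_i·A) = 1/(6.53×19.2) = 0.007976 K/W
R_castable refractory = L/(kA) = 0.195/(1.03×19.2) = 0.00986 K/W
R_cellular glass = L/(kA) = 0.11/(0.0486×19.2) = 0.1179 K/W
R_total = 0.1357 K/W
Q = ΔT / R_total = 922 / 0.1357

Q ≈ 6790 W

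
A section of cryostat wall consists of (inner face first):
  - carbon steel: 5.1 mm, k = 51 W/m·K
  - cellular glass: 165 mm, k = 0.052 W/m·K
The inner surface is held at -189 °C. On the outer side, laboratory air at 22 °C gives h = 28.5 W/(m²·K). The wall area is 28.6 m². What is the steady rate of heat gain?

Q ≈ 1880 W

Series thermal resistances:
R_carbon steel = L/(kA) = 0.0051/(51×28.6) = 3.497×10^-6 K/W
R_cellular glass = L/(kA) = 0.165/(0.052×28.6) = 0.1109 K/W
R_outer film = 1/(h_o·A) = 1/(28.5×28.6) = 0.001227 K/W
R_total = 0.1122 K/W
Q = ΔT / R_total = 211 / 0.1122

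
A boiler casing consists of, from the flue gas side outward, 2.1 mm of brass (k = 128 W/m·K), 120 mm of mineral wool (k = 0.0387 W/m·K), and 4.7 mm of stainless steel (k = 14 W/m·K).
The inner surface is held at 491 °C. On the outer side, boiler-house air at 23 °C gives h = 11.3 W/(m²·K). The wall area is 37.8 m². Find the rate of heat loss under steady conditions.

Thermal resistances in series:
R_brass = L/(kA) = 0.0021/(128×37.8) = 4.34×10^-7 K/W
R_mineral wool = L/(kA) = 0.12/(0.0387×37.8) = 0.08203 K/W
R_stainless steel = L/(kA) = 0.0047/(14×37.8) = 8.881×10^-6 K/W
R_outer film = 1/(h_o·A) = 1/(11.3×37.8) = 0.002341 K/W
R_total = 0.08438 K/W
Q = ΔT / R_total = 468 / 0.08438

Q ≈ 5550 W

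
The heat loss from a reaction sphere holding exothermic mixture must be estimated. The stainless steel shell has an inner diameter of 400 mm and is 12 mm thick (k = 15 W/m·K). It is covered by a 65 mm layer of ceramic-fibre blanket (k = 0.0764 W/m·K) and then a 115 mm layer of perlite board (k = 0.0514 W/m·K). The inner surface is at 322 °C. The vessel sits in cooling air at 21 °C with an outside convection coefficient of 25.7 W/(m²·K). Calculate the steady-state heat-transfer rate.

Q ≈ 107 W

Spherical conduction: R = (1/r_in − 1/r_out)/(4πk) per layer; series-sum.
R_stainless steel shell = (1/0.2 − 1/0.212)/(4π×15) = 0.001501 K/W
R_ceramic-fibre blanket = (1/0.212 − 1/0.277)/(4π×0.0764) = 1.153 K/W
R_perlite board = (1/0.277 − 1/0.392)/(4π×0.0514) = 1.64 K/W
R_outer film = 1/(h·4πr_o²) = 1/(25.7×4π×0.392²) = 0.02015 K/W
R_total = 2.814 K/W
Q = ΔT/R_total = 301/2.814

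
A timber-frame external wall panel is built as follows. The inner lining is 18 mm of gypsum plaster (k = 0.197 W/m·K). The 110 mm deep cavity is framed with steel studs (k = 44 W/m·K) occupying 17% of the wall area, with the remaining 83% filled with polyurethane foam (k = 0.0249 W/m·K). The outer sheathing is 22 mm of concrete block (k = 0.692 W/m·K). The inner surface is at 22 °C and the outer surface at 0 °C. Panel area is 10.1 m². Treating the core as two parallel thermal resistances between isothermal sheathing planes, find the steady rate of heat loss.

Q ≈ 1610 W

Sheathing layers in series; stud and cavity paths in parallel between them.
R_inner = 0.018/(0.197×10.1) = 0.009047 K/W
R_stud  = 0.11/(44×0.17×10.1) = 0.001456 K/W
R_cav   = 0.11/(0.0249×0.83×10.1) = 0.527 K/W
1/R_core = 1/R_stud + 1/R_cav → R_core = 0.001452 K/W
R_outer = 0.022/(0.692×10.1) = 0.003148 K/W
R_total = 0.01365 K/W
Q = ΔT/R_total = 22/0.01365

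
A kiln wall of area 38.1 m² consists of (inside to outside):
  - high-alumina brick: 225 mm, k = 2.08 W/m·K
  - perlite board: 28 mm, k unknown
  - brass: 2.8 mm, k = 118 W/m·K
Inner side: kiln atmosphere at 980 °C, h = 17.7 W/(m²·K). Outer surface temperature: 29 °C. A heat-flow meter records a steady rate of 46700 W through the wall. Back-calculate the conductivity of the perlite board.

Series thermal resistances:
R_inner film = 1/(h_i·A) = 1/(17.7×38.1) = 0.001483 K/W
R_high-alumina brick = L/(kA) = 0.225/(2.08×38.1) = 0.002839 K/W
R_brass = L/(kA) = 0.0028/(118×38.1) = 6.228×10^-7 K/W
Sum of known resistances R_other = 0.004323 K/W
Total R = ΔT/Q = 951/46700 = 0.02036 K/W
R_perlite board = R_total − R_other = 0.01604 K/W
k = L/(R·A) = 0.028/(0.01604×38.1)

k ≈ 0.0458 W/(m·K)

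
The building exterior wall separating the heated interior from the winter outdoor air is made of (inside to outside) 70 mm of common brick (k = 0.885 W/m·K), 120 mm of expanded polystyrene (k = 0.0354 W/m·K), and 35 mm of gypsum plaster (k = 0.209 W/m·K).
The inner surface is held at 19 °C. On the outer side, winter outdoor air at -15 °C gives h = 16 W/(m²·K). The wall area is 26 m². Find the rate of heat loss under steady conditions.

Q ≈ 239 W

Model the wall as resistances in series:
R_common brick = L/(kA) = 0.07/(0.885×26) = 0.003042 K/W
R_expanded polystyrene = L/(kA) = 0.12/(0.0354×26) = 0.1304 K/W
R_gypsum plaster = L/(kA) = 0.035/(0.209×26) = 0.006441 K/W
R_outer film = 1/(h_o·A) = 1/(16×26) = 0.002404 K/W
R_total = 0.1423 K/W
Q = ΔT / R_total = 34 / 0.1423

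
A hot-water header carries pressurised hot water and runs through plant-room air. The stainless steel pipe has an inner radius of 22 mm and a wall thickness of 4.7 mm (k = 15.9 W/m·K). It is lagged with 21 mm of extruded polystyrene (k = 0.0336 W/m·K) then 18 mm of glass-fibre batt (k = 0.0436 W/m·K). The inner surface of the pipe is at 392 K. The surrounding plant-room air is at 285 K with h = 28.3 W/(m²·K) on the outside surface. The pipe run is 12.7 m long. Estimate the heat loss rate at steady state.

Q ≈ 339 W

Per-layer cylindrical resistances, series-summed:
R_stainless steel pipe wall = ln(26.7/22)/(2π×15.9×12.7) = 1.526×10^-4 K/W
R_extruded polystyrene = ln(47.7/26.7)/(2π×0.0336×12.7) = 0.2164 K/W
R_glass-fibre batt = ln(65.7/47.7)/(2π×0.0436×12.7) = 0.09203 K/W
R_outer film = 1/(h_o·2πr_oL) = 1/(28.3×2π×0.0657×12.7) = 0.00674 K/W
R_total = 0.3153 K/W
Q = ΔT/R_total = 107/0.3153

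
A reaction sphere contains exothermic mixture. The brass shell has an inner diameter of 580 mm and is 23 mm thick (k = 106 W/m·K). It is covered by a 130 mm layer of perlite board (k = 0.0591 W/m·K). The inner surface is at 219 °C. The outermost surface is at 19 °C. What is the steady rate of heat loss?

Spherical conduction: R = (1/r_in − 1/r_out)/(4πk) per layer; series-sum.
R_brass shell = (1/0.29 − 1/0.313)/(4π×106) = 1.902×10^-4 K/W
R_perlite board = (1/0.313 − 1/0.443)/(4π×0.0591) = 1.262 K/W
R_total = 1.263 K/W
Q = ΔT/R_total = 200/1.263

Q ≈ 158 W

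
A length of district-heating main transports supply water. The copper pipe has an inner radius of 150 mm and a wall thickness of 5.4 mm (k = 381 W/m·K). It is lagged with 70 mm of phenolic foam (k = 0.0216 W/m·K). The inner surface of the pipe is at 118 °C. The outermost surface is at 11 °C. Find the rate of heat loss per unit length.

q′ ≈ 39 W/m

For a radial system each layer contributes R = ln(r_out/r_in)/(2πkL); films add R = 1/(hA).
R_copper pipe wall = ln(155.4/150)/(2π×381×1) = 1.477×10^-5 K/W
R_phenolic foam = ln(225.4/155.4)/(2π×0.0216×1) = 2.74 K/W
R_total = 2.74 K/W
Q = ΔT/R_total = 107/2.74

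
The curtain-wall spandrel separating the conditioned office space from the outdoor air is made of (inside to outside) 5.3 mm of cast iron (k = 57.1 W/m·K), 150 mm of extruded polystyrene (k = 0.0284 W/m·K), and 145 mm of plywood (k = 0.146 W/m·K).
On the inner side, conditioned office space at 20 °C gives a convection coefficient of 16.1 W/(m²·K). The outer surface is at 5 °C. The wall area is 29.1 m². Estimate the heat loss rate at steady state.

Thermal resistances in series:
R_inner film = 1/(h_i·A) = 1/(16.1×29.1) = 0.002134 K/W
R_cast iron = L/(kA) = 0.0053/(57.1×29.1) = 3.19×10^-6 K/W
R_extruded polystyrene = L/(kA) = 0.15/(0.0284×29.1) = 0.1815 K/W
R_plywood = L/(kA) = 0.145/(0.146×29.1) = 0.03413 K/W
R_total = 0.2178 K/W
Q = ΔT / R_total = 15 / 0.2178

Q ≈ 68.9 W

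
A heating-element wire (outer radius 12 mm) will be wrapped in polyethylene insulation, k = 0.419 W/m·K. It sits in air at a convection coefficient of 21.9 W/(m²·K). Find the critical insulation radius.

r_cr ≈ 19.1 mm

For a cylinder r_cr = k/h = 0.419/21.9
r_cr = 19.1 mm; since the bare radius (12 mm) is below r_cr, adding a thin layer of insulation will *increase* heat loss.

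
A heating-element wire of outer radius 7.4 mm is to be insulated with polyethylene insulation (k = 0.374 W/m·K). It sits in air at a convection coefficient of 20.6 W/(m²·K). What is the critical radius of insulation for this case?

r_cr ≈ 18.2 mm

For a cylinder r_cr = k/h = 0.374/20.6
r_cr = 18.2 mm; since the bare radius (7.4 mm) is below r_cr, adding a thin layer of insulation will *increase* heat loss.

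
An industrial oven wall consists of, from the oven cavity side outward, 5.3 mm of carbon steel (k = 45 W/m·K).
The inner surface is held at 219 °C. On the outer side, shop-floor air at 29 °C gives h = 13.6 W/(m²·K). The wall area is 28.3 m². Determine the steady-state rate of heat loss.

Q ≈ 73000 W

Thermal resistances in series:
R_carbon steel = L/(kA) = 0.0053/(45×28.3) = 4.162×10^-6 K/W
R_outer film = 1/(h_o·A) = 1/(13.6×28.3) = 0.002598 K/W
R_total = 0.002602 K/W
Q = ΔT / R_total = 190 / 0.002602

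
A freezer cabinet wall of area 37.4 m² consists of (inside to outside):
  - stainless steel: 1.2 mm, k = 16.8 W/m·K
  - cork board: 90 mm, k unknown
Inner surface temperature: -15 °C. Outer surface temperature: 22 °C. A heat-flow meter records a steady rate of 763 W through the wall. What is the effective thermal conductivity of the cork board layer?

Treating each layer as a thermal resistance in series:
R_stainless steel = L/(kA) = 0.0012/(16.8×37.4) = 1.91×10^-6 K/W
Sum of known resistances R_other = 1.91×10^-6 K/W
Total R = ΔT/Q = 37/763 = 0.04849 K/W
R_cork board = R_total − R_other = 0.04849 K/W
k = L/(R·A) = 0.09/(0.04849×37.4)

k ≈ 0.0496 W/(m·K)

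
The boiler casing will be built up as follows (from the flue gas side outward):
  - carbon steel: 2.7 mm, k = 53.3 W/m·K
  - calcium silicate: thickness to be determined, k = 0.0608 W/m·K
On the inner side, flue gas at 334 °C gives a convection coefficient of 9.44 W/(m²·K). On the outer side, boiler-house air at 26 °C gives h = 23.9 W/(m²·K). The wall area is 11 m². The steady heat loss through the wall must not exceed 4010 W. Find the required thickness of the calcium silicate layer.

L ≈ 42.4 mm

Treating each layer as a thermal resistance in series:
R_inner film = 1/(h_i·A) = 1/(9.44×11) = 0.00963 K/W
R_carbon steel = L/(kA) = 0.0027/(53.3×11) = 4.605×10^-6 K/W
R_outer film = 1/(h_o·A) = 1/(23.9×11) = 0.003804 K/W
Sum of the known resistances R_other = 0.01344 K/W
Required total resistance R_tot = ΔT/Q_allow = 308/4010 = 0.07681 K/W
R_calcium silicate = R_tot − R_other = 0.06337 K/W
L = R·k·A = 0.06337×0.0608×11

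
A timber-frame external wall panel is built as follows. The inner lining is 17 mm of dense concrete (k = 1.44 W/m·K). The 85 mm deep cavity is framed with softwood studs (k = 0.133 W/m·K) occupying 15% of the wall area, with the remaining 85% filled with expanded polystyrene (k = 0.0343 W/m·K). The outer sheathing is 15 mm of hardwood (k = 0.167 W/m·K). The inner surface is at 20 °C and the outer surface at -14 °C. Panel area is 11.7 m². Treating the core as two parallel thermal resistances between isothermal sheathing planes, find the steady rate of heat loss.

Sheathing layers in series; stud and cavity paths in parallel between them.
R_inner = 0.017/(1.44×11.7) = 0.001009 K/W
R_stud  = 0.085/(0.133×0.15×11.7) = 0.3642 K/W
R_cav   = 0.085/(0.0343×0.85×11.7) = 0.2492 K/W
1/R_core = 1/R_stud + 1/R_cav → R_core = 0.1479 K/W
R_outer = 0.015/(0.167×11.7) = 0.007677 K/W
R_total = 0.1566 K/W
Q = ΔT/R_total = 34/0.1566

Q ≈ 217 W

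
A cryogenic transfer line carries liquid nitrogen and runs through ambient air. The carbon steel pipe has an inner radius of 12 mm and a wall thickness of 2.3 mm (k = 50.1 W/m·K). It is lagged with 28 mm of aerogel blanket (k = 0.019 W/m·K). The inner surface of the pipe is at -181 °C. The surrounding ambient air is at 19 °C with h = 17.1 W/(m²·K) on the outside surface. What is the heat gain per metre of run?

q′ ≈ 21.5 W/m

Radial resistances (cylindrical: R_cond = ln(r_o/r_i)/(2πkL), R_conv = 1/(h·2πrL)):
R_carbon steel pipe wall = ln(14.3/12)/(2π×50.1×1) = 5.571×10^-4 K/W
R_aerogel blanket = ln(42.3/14.3)/(2π×0.019×1) = 9.085 K/W
R_outer film = 1/(h_o·2πr_oL) = 1/(17.1×2π×0.0423×1) = 0.22 K/W
R_total = 9.305 K/W
Q = ΔT/R_total = 200/9.305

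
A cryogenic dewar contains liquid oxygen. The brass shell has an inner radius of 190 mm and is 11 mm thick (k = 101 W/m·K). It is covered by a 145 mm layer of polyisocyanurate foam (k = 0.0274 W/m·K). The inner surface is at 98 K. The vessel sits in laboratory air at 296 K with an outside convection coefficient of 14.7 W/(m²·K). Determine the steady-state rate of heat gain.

For a spherical shell R = (1/r₁ − 1/r₂)/(4πk); film R = 1/(h·4πr²). In series:
R_brass shell = (1/0.19 − 1/0.201)/(4π×101) = 2.269×10^-4 K/W
R_polyisocyanurate foam = (1/0.201 − 1/0.346)/(4π×0.0274) = 6.055 K/W
R_outer film = 1/(h·4πr_o²) = 1/(14.7×4π×0.346²) = 0.04522 K/W
R_total = 6.101 K/W
Q = ΔT/R_total = 198/6.101

Q ≈ 32.5 W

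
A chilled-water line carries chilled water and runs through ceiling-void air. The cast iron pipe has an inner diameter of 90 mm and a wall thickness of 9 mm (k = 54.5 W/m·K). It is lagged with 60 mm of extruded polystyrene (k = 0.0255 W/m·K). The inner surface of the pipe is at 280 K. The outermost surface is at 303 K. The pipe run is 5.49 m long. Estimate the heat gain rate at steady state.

For a radial system each layer contributes R = ln(r_out/r_in)/(2πkL); films add R = 1/(hA).
R_cast iron pipe wall = ln(54/45)/(2π×54.5×5.49) = 9.698×10^-5 K/W
R_extruded polystyrene = ln(114/54)/(2π×0.0255×5.49) = 0.8495 K/W
R_total = 0.8496 K/W
Q = ΔT/R_total = 23/0.8496

Q ≈ 27.1 W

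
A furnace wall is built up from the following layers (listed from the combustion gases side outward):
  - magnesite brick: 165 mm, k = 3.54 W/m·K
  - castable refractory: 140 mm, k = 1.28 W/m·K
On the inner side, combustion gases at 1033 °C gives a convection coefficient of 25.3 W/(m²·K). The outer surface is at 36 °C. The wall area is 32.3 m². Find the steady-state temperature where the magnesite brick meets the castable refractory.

Model the wall as resistances in series:
R_inner film = 1/(h_i·A) = 1/(25.3×32.3) = 0.001224 K/W
R_magnesite brick = L/(kA) = 0.165/(3.54×32.3) = 0.001443 K/W
R_castable refractory = L/(kA) = 0.14/(1.28×32.3) = 0.003386 K/W
R_total = 0.006053 K/W;  Q = ΔT/R_total = 997/0.006053 = 164700 W
T_interface = T_inner − Q·ΣR(inner→interface) = 1033 − 165000×0.002667

T ≈ 594 °C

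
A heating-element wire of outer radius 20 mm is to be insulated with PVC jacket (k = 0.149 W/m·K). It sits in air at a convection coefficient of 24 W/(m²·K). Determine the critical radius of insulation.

r_cr ≈ 6.21 mm

For a cylinder r_cr = k/h = 0.149/24
r_cr = 6.21 mm; since the bare radius (20 mm) is above r_cr, any added insulation will reduce heat loss.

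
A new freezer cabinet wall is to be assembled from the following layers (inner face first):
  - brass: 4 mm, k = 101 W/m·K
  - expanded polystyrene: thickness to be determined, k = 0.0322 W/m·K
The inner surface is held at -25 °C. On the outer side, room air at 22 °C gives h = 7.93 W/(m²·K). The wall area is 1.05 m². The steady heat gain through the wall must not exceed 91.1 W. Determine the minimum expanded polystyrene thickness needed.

Treating each layer as a thermal resistance in series:
R_brass = L/(kA) = 0.004/(101×1.05) = 3.772×10^-5 K/W
R_outer film = 1/(h_o·A) = 1/(7.93×1.05) = 0.1201 K/W
Sum of the known resistances R_other = 0.1201 K/W
Required total resistance R_tot = ΔT/Q_allow = 47/91.1 = 0.5159 K/W
R_expanded polystyrene = R_tot − R_other = 0.3958 K/W
L = R·k·A = 0.3958×0.0322×1.05

L ≈ 13.4 mm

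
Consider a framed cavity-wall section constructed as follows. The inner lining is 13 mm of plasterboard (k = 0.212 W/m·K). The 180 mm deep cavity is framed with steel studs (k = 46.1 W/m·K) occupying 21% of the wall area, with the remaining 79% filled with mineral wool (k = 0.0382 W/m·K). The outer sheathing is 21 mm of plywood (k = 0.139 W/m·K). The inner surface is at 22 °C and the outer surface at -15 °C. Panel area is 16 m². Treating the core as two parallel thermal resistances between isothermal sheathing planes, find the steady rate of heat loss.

Sheathing layers in series; stud and cavity paths in parallel between them.
R_inner = 0.013/(0.212×16) = 0.003833 K/W
R_stud  = 0.18/(46.1×0.21×16) = 0.001162 K/W
R_cav   = 0.18/(0.0382×0.79×16) = 0.3728 K/W
1/R_core = 1/R_stud + 1/R_cav → R_core = 0.001158 K/W
R_outer = 0.021/(0.139×16) = 0.009442 K/W
R_total = 0.01443 K/W
Q = ΔT/R_total = 37/0.01443

Q ≈ 2560 W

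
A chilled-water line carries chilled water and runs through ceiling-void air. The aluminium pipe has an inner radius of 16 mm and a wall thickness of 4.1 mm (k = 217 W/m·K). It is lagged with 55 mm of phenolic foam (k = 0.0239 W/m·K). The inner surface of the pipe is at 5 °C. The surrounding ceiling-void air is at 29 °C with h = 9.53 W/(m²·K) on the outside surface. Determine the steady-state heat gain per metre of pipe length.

q′ ≈ 2.67 W/m

Cylindrical conduction, so R = ln(r₂/r₁)/(2πkL) per layer, in series:
R_aluminium pipe wall = ln(20.1/16)/(2π×217×1) = 1.673×10^-4 K/W
R_phenolic foam = ln(75.1/20.1)/(2π×0.0239×1) = 8.777 K/W
R_outer film = 1/(h_o·2πr_oL) = 1/(9.53×2π×0.0751×1) = 0.2224 K/W
R_total = 9 K/W
Q = ΔT/R_total = 24/9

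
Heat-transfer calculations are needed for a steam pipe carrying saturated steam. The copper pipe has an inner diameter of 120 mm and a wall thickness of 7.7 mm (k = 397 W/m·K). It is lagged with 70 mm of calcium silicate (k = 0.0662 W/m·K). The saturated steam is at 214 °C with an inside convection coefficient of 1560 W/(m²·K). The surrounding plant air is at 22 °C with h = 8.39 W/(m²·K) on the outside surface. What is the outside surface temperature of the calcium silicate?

For a radial system each layer contributes R = ln(r_out/r_in)/(2πkL); films add R = 1/(hA).
R_inner film = 1/(h_i·2πr₁L) = 1/(1560×2π×0.06×1) = 0.0017 K/W
R_copper pipe wall = ln(67.7/60)/(2π×397×1) = 4.84×10^-5 K/W
R_calcium silicate = ln(137.7/67.7)/(2π×0.0662×1) = 1.707 K/W
R_outer film = 1/(h_o·2πr_oL) = 1/(8.39×2π×0.1377×1) = 0.1378 K/W
R_total = 1.846 K/W
Q = ΔT/R_total = 192/1.846
Q = 104 W/m
T_interface = T_inner − Q·ΣR(inner→interface) = 214 − 104×1.709

T ≈ 36.3 °C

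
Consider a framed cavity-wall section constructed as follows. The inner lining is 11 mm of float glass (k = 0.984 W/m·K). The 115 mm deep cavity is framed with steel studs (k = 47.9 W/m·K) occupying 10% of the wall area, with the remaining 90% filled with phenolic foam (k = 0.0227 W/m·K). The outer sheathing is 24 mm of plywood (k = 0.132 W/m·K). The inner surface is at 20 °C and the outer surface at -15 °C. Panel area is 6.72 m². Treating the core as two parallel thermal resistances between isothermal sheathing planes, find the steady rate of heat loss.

Q ≈ 1080 W

Sheathing layers in series; stud and cavity paths in parallel between them.
R_inner = 0.011/(0.984×6.72) = 0.001664 K/W
R_stud  = 0.115/(47.9×0.1×6.72) = 0.003573 K/W
R_cav   = 0.115/(0.0227×0.9×6.72) = 0.8376 K/W
1/R_core = 1/R_stud + 1/R_cav → R_core = 0.003557 K/W
R_outer = 0.024/(0.132×6.72) = 0.02706 K/W
R_total = 0.03228 K/W
Q = ΔT/R_total = 35/0.03228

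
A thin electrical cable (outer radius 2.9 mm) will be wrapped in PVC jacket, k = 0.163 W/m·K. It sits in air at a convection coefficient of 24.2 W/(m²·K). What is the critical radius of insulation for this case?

For a cylinder r_cr = k/h = 0.163/24.2
r_cr = 6.74 mm; since the bare radius (2.9 mm) is below r_cr, adding a thin layer of insulation will *increase* heat loss.

r_cr ≈ 6.74 mm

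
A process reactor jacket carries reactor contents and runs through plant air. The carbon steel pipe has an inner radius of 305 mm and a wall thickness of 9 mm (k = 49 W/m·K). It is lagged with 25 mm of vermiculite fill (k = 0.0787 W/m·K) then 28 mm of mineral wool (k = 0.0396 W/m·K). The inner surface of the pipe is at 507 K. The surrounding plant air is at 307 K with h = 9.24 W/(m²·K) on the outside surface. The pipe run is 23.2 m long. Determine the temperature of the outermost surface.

T ≈ 325 K

Cylindrical conduction, so R = ln(r₂/r₁)/(2πkL) per layer, in series:
R_carbon steel pipe wall = ln(314/305)/(2π×49×23.2) = 4.071×10^-6 K/W
R_vermiculite fill = ln(339/314)/(2π×0.0787×23.2) = 0.006678 K/W
R_mineral wool = ln(367/339)/(2π×0.0396×23.2) = 0.01375 K/W
R_outer film = 1/(h_o·2πr_oL) = 1/(9.24×2π×0.367×23.2) = 0.002023 K/W
R_total = 0.02245 K/W
Q = ΔT/R_total = 200/0.02245
Q = 8910 W
T_interface = T_inner − Q·ΣR(inner→interface) = 507 − 8910×0.02043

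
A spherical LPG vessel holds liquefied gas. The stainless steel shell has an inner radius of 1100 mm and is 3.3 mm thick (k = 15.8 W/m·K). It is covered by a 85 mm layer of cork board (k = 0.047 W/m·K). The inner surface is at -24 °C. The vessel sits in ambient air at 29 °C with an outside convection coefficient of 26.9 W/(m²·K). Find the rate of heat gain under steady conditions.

Q ≈ 474 W

For a spherical shell R = (1/r₁ − 1/r₂)/(4πk); film R = 1/(h·4πr²). In series:
R_stainless steel shell = (1/1.1 − 1/1.1033)/(4π×15.8) = 1.369×10^-5 K/W
R_cork board = (1/1.1033 − 1/1.1883)/(4π×0.047) = 0.1098 K/W
R_outer film = 1/(h·4πr_o²) = 1/(26.9×4π×1.1883²) = 0.002095 K/W
R_total = 0.1119 K/W
Q = ΔT/R_total = 53/0.1119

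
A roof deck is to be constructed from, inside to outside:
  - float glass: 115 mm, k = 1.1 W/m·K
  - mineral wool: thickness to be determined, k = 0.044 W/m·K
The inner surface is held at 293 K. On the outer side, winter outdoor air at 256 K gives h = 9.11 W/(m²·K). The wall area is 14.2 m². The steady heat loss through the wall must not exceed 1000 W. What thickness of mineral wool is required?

L ≈ 13.7 mm

Treating each layer as a thermal resistance in series:
R_float glass = L/(kA) = 0.115/(1.1×14.2) = 0.007362 K/W
R_outer film = 1/(h_o·A) = 1/(9.11×14.2) = 0.00773 K/W
Sum of the known resistances R_other = 0.01509 K/W
Required total resistance R_tot = ΔT/Q_allow = 37/1000 = 0.037 K/W
R_mineral wool = R_tot − R_other = 0.02191 K/W
L = R·k·A = 0.02191×0.044×14.2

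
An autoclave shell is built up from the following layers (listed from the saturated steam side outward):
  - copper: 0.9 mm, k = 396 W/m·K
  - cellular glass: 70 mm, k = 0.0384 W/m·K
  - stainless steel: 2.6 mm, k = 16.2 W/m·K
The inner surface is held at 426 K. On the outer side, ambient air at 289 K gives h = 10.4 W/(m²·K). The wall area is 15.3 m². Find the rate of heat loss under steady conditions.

Q ≈ 1090 W

Thermal resistances in series:
R_copper = L/(kA) = 0.0009/(396×15.3) = 1.485×10^-7 K/W
R_cellular glass = L/(kA) = 0.07/(0.0384×15.3) = 0.1191 K/W
R_stainless steel = L/(kA) = 0.0026/(16.2×15.3) = 1.049×10^-5 K/W
R_outer film = 1/(h_o·A) = 1/(10.4×15.3) = 0.006285 K/W
R_total = 0.1254 K/W
Q = ΔT / R_total = 137 / 0.1254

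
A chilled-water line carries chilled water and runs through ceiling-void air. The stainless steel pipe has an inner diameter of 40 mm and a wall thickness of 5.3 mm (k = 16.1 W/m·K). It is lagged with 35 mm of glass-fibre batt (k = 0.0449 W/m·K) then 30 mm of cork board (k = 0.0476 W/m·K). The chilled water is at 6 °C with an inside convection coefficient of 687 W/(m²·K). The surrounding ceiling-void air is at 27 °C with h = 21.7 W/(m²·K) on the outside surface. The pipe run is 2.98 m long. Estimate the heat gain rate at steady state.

Q ≈ 13.8 W

For a radial system each layer contributes R = ln(r_out/r_in)/(2πkL); films add R = 1/(hA).
R_inner film = 1/(h_i·2πr₁L) = 1/(687×2π×0.02×2.98) = 0.003887 K/W
R_stainless steel pipe wall = ln(25.3/20)/(2π×16.1×2.98) = 7.798×10^-4 K/W
R_glass-fibre batt = ln(60.3/25.3)/(2π×0.0449×2.98) = 1.033 K/W
R_cork board = ln(90.3/60.3)/(2π×0.0476×2.98) = 0.4531 K/W
R_outer film = 1/(h_o·2πr_oL) = 1/(21.7×2π×0.0903×2.98) = 0.02726 K/W
R_total = 1.518 K/W
Q = ΔT/R_total = 21/1.518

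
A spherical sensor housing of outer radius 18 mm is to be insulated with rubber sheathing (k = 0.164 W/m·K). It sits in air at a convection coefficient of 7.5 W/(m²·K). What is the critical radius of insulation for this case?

For a sphere r_cr = 2k/h = 2×0.164/7.5
r_cr = 43.7 mm; since the bare radius (18 mm) is below r_cr, adding a thin layer of insulation will *increase* heat loss.

r_cr ≈ 43.7 mm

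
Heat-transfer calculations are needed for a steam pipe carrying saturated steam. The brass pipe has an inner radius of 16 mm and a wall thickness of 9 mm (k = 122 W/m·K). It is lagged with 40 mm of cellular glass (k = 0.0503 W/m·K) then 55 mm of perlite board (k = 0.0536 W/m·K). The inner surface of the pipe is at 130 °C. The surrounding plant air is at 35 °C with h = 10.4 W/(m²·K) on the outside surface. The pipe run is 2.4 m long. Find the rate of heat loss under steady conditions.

Q ≈ 45.9 W

For a radial system each layer contributes R = ln(r_out/r_in)/(2πkL); films add R = 1/(hA).
R_brass pipe wall = ln(25/16)/(2π×122×2.4) = 2.426×10^-4 K/W
R_cellular glass = ln(65/25)/(2π×0.0503×2.4) = 1.26 K/W
R_perlite board = ln(120/65)/(2π×0.0536×2.4) = 0.7585 K/W
R_outer film = 1/(h_o·2πr_oL) = 1/(10.4×2π×0.12×2.4) = 0.05314 K/W
R_total = 2.072 K/W
Q = ΔT/R_total = 95/2.072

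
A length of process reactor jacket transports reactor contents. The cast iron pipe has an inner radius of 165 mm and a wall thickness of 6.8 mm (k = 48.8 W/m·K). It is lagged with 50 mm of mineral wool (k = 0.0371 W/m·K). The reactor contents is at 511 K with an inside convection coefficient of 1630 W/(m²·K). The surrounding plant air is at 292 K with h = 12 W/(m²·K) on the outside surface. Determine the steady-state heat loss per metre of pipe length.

Cylindrical conduction, so R = ln(r₂/r₁)/(2πkL) per layer, in series:
R_inner film = 1/(h_i·2πr₁L) = 1/(1630×2π×0.165×1) = 5.918×10^-4 K/W
R_cast iron pipe wall = ln(171.8/165)/(2π×48.8×1) = 1.317×10^-4 K/W
R_mineral wool = ln(221.8/171.8)/(2π×0.0371×1) = 1.096 K/W
R_outer film = 1/(h_o·2πr_oL) = 1/(12×2π×0.2218×1) = 0.0598 K/W
R_total = 1.156 K/W
Q = ΔT/R_total = 219/1.156

q′ ≈ 189 W/m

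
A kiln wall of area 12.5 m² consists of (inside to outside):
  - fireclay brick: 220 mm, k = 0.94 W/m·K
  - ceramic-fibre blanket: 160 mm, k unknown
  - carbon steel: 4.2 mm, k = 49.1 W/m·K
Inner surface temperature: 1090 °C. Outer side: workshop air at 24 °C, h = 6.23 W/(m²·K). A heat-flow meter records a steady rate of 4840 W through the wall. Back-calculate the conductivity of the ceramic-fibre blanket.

Model the wall as resistances in series:
R_fireclay brick = L/(kA) = 0.22/(0.94×12.5) = 0.01872 K/W
R_carbon steel = L/(kA) = 0.0042/(49.1×12.5) = 6.843×10^-6 K/W
R_outer film = 1/(h_o·A) = 1/(6.23×12.5) = 0.01284 K/W
Sum of known resistances R_other = 0.03157 K/W
Total R = ΔT/Q = 1066/4840 = 0.2202 K/W
R_ceramic-fibre blanket = R_total − R_other = 0.1887 K/W
k = L/(R·A) = 0.16/(0.1887×12.5)

k ≈ 0.0678 W/(m·K)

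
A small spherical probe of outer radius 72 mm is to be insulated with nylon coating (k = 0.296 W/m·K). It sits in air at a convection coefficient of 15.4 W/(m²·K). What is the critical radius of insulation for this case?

r_cr ≈ 38.4 mm

For a sphere r_cr = 2k/h = 2×0.296/15.4
r_cr = 38.4 mm; since the bare radius (72 mm) is above r_cr, any added insulation will reduce heat loss.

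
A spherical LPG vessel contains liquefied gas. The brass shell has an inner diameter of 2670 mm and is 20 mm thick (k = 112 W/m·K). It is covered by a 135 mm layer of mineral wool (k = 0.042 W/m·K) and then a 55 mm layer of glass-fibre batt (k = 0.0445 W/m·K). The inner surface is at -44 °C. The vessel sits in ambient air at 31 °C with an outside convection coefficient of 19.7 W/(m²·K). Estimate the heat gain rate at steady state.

Each spherical layer contributes R = (1/r_i − 1/r_o)/(4πk):
R_brass shell = (1/1.335 − 1/1.355)/(4π×112) = 7.856×10^-6 K/W
R_mineral wool = (1/1.355 − 1/1.49)/(4π×0.042) = 0.1267 K/W
R_glass-fibre batt = (1/1.49 − 1/1.545)/(4π×0.0445) = 0.04272 K/W
R_outer film = 1/(h·4πr_o²) = 1/(19.7×4π×1.545²) = 0.001692 K/W
R_total = 0.1711 K/W
Q = ΔT/R_total = 75/0.1711

Q ≈ 438 W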